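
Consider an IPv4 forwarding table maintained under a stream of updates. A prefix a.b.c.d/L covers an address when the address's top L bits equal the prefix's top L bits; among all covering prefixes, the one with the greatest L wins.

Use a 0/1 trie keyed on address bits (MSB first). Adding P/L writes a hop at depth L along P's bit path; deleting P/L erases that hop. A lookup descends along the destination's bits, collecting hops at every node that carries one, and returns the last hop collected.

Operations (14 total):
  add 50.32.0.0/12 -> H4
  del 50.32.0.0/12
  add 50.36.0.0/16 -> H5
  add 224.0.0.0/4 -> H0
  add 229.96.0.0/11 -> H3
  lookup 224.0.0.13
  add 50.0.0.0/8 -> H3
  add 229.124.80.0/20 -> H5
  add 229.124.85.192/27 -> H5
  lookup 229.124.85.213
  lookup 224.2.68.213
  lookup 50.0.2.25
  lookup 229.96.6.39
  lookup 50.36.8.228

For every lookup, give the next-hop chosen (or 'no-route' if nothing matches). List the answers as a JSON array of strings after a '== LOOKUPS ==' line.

Trace:
  + 50.32.0.0/12 (H4) depth=12
  del 50.32.0.0/12 (clear depth 12)
  + 50.36.0.0/16 (H5) depth=16
  + 224.0.0.0/4 (H0) depth=4
  + 229.96.0.0/11 (H3) depth=11
  ? 224.0.0.13  path d0:-→d1:-→d2:-→d3:-→d4:H0→d5:-  best=H0
  + 50.0.0.0/8 (H3) depth=8
  + 229.124.80.0/20 (H5) depth=20
  + 229.124.85.192/27 (H5) depth=27
  ? 229.124.85.213  path d0:-→d1:-→d2:-→d3:-→d4:H0→d5:-→d6:-→d7:-→d8:-→d9:-→d10:-→d11:H3→d12:-→d13:-→d14:-→d15:-→d16:-→d17:-→d18:-→d19:-→d20:H5→d21:-→d22:-→d23:-→d24:-→d25:-→d26:-→d27:H5  best=H5
  ? 224.2.68.213  path d0:-→d1:-→d2:-→d3:-→d4:H0→d5:-  best=H0
  ? 50.0.2.25  path d0:-→d1:-→d2:-→d3:-→d4:-→d5:-→d6:-→d7:-→d8:H3→d9:-→d10:-  best=H3
  ? 229.96.6.39  path d0:-→d1:-→d2:-→d3:-→d4:H0→d5:-→d6:-→d7:-→d8:-→d9:-→d10:-→d11:H3  best=H3
  ? 50.36.8.228  path d0:-→d1:-→d2:-→d3:-→d4:-→d5:-→d6:-→d7:-→d8:H3→d9:-→d10:-→d11:-→d12:-→d13:-→d14:-→d15:-→d16:H5  best=H5

== LOOKUPS ==
["H0","H5","H0","H3","H3","H5"]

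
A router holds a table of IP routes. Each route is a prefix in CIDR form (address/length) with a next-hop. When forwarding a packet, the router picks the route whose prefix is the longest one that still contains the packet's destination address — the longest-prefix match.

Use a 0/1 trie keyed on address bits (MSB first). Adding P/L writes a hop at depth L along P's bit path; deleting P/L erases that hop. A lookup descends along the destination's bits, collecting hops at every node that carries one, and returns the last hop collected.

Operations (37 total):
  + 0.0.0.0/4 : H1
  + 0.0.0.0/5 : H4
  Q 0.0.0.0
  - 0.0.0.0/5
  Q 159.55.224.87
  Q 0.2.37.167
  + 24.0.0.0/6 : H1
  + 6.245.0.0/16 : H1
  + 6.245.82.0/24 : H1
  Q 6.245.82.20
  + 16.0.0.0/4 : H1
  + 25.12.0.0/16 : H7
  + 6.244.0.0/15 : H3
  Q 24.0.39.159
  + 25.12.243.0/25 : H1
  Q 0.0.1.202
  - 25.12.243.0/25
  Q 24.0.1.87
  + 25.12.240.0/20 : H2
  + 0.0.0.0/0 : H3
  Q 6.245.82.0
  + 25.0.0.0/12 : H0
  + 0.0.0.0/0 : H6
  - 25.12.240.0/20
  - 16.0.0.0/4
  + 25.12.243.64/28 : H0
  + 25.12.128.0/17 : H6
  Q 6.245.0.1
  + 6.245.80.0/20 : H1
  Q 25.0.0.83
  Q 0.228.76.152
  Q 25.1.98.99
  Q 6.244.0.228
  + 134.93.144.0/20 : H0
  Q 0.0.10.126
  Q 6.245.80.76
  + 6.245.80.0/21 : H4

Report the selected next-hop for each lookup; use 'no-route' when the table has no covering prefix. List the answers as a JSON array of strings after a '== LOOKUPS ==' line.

Trace:
  + 0.0.0.0/4 (H1) depth=4
  + 0.0.0.0/5 (H4) depth=5
  Q 0.0.0.0: descend 00000 ; hops seen [H1,H4] ; pick H4
  - 0.0.0.0/5 clear@5
  Q 159.55.224.87: descend ε ; hops seen [∅] ; pick no-route
  Q 0.2.37.167: descend 00000 ; hops seen [H1] ; pick H1
  + 24.0.0.0/6 (H1) depth=6
  + 6.245.0.0/16 (H1) depth=16
  + 6.245.82.0/24 (H1) depth=24
  Q 6.245.82.20: descend 000001101111010101010010 ; hops seen [H1,H1,H1] ; pick H1
  + 16.0.0.0/4 (H1) depth=4
  + 25.12.0.0/16 (H7) depth=16
  + 6.244.0.0/15 (H3) depth=15
  Q 24.0.39.159: descend 0001100 ; hops seen [H1,H1] ; pick H1
  + 25.12.243.0/25 (H1) depth=25
  Q 0.0.1.202: descend 00000 ; hops seen [H1] ; pick H1
  - 25.12.243.0/25 clear@25
  Q 24.0.1.87: descend 0001100 ; hops seen [H1,H1] ; pick H1
  + 25.12.240.0/20 (H2) depth=20
  + 0.0.0.0/0 (H3) depth=0
  Q 6.245.82.0: descend 000001101111010101010010 ; hops seen [H3,H1,H3,H1,H1] ; pick H1
  + 25.0.0.0/12 (H0) depth=12
  + 0.0.0.0/0 (H6) depth=0
  - 25.12.240.0/20 clear@20
  - 16.0.0.0/4 clear@4
  + 25.12.243.64/28 (H0) depth=28
  + 25.12.128.0/17 (H6) depth=17
  Q 6.245.0.1: descend 00000110111101010 ; hops seen [H6,H1,H3,H1] ; pick H1
  + 6.245.80.0/20 (H1) depth=20
  Q 25.0.0.83: descend 000110010000 ; hops seen [H6,H1,H0] ; pick H0
  Q 0.228.76.152: descend 00000 ; hops seen [H6,H1] ; pick H1
  Q 25.1.98.99: descend 000110010000 ; hops seen [H6,H1,H0] ; pick H0
  Q 6.244.0.228: descend 000001101111010 ; hops seen [H6,H1,H3] ; pick H3
  + 134.93.144.0/20 (H0) depth=20
  Q 0.0.10.126: descend 00000 ; hops seen [H6,H1] ; pick H1
  Q 6.245.80.76: descend 0000011011110101010100 ; hops seen [H6,H1,H3,H1,H1] ; pick H1
  + 6.245.80.0/21 (H4) depth=21

== LOOKUPS ==
["H4","no-route","H1","H1","H1","H1","H1","H1","H1","H0","H1","H0","H3","H1","H1"]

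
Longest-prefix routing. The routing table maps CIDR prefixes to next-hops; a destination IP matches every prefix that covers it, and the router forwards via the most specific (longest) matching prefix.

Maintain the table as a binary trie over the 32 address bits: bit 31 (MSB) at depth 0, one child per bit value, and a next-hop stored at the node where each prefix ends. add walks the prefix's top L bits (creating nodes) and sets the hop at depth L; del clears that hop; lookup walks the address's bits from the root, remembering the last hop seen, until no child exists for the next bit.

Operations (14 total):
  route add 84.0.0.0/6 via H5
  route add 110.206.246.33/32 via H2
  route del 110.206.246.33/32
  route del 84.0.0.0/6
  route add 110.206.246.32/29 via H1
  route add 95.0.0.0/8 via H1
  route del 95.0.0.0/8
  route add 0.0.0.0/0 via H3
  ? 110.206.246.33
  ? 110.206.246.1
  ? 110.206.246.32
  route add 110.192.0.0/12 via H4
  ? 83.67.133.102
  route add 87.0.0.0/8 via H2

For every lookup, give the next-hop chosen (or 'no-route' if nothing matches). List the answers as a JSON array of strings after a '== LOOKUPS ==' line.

Process each operation:
  + 84.0.0.0/6 (H5) depth=6
  + 110.206.246.33/32 (H2) depth=32
  del 110.206.246.33/32 (clear depth 32)
  del 84.0.0.0/6 (clear depth 6)
  + 110.206.246.32/29 (H1) depth=29
  + 95.0.0.0/8 (H1) depth=8
  del 95.0.0.0/8 (clear depth 8)
  + 0.0.0.0/0 (H3) depth=0
  Q 110.206.246.33: descend 01101110110011101111011000100001 ; hops seen [H3,H1] ; pick H1
  Q 110.206.246.1: descend 01101110110011101111011000 ; hops seen [H3] ; pick H3
  Q 110.206.246.32: descend 0110111011001110111101100010000 ; hops seen [H3,H1] ; pick H1
  + 110.192.0.0/12 (H4) depth=12
  Q 83.67.133.102: descend 01010 ; hops seen [H3] ; pick H3
  + 87.0.0.0/8 (H2) depth=8

== LOOKUPS ==
["H1","H3","H1","H3"]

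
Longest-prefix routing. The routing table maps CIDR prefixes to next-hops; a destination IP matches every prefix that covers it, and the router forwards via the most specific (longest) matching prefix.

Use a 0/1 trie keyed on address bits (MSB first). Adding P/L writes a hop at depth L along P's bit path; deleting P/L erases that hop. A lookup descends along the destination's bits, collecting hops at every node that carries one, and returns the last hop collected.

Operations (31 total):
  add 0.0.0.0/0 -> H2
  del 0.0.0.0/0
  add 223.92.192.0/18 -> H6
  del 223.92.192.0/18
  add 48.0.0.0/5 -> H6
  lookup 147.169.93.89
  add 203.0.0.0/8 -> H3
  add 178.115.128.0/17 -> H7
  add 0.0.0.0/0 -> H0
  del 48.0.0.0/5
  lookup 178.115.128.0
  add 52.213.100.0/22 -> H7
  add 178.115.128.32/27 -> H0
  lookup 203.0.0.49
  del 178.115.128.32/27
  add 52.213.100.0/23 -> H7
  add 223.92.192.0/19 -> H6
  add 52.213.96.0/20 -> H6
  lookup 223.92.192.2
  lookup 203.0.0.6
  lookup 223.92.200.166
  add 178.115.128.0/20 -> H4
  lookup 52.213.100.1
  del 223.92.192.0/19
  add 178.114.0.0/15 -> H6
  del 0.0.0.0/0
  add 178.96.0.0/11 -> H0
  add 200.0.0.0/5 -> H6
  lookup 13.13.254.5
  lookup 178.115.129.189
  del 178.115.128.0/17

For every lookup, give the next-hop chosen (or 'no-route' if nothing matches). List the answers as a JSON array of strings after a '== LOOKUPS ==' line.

Trace:
  + 0.0.0.0/0 (H2) depth=0
  - 0.0.0.0/0 clear@0
  + 223.92.192.0/18 (H6) depth=18
  - 223.92.192.0/18 clear@18
  + 48.0.0.0/5 (H6) depth=5
  Q 147.169.93.89: descend 1 ; hops seen [∅] ; pick no-route
  + 203.0.0.0/8 (H3) depth=8
  + 178.115.128.0/17 (H7) depth=17
  + 0.0.0.0/0 (H0) depth=0
  - 48.0.0.0/5 clear@5
  Q 178.115.128.0: descend 10110010011100111 ; hops seen [H0,H7] ; pick H7
  + 52.213.100.0/22 (H7) depth=22
  + 178.115.128.32/27 (H0) depth=27
  Q 203.0.0.49: descend 11001011 ; hops seen [H0,H3] ; pick H3
  - 178.115.128.32/27 clear@27
  + 52.213.100.0/23 (H7) depth=23
  + 223.92.192.0/19 (H6) depth=19
  + 52.213.96.0/20 (H6) depth=20
  Q 223.92.192.2: descend 1101111101011100110 ; hops seen [H0,H6] ; pick H6
  Q 203.0.0.6: descend 11001011 ; hops seen [H0,H3] ; pick H3
  Q 223.92.200.166: descend 1101111101011100110 ; hops seen [H0,H6] ; pick H6
  + 178.115.128.0/20 (H4) depth=20
  Q 52.213.100.1: descend 00110100110101010110010 ; hops seen [H0,H6,H7,H7] ; pick H7
  - 223.92.192.0/19 clear@19
  + 178.114.0.0/15 (H6) depth=15
  - 0.0.0.0/0 clear@0
  + 178.96.0.0/11 (H0) depth=11
  + 200.0.0.0/5 (H6) depth=5
  Q 13.13.254.5: descend 00 ; hops seen [∅] ; pick no-route
  Q 178.115.129.189: descend 10110010011100111000000 ; hops seen [H0,H6,H7,H4] ; pick H4
  - 178.115.128.0/17 clear@17

== LOOKUPS ==
["no-route","H7","H3","H6","H3","H6","H7","no-route","H4"]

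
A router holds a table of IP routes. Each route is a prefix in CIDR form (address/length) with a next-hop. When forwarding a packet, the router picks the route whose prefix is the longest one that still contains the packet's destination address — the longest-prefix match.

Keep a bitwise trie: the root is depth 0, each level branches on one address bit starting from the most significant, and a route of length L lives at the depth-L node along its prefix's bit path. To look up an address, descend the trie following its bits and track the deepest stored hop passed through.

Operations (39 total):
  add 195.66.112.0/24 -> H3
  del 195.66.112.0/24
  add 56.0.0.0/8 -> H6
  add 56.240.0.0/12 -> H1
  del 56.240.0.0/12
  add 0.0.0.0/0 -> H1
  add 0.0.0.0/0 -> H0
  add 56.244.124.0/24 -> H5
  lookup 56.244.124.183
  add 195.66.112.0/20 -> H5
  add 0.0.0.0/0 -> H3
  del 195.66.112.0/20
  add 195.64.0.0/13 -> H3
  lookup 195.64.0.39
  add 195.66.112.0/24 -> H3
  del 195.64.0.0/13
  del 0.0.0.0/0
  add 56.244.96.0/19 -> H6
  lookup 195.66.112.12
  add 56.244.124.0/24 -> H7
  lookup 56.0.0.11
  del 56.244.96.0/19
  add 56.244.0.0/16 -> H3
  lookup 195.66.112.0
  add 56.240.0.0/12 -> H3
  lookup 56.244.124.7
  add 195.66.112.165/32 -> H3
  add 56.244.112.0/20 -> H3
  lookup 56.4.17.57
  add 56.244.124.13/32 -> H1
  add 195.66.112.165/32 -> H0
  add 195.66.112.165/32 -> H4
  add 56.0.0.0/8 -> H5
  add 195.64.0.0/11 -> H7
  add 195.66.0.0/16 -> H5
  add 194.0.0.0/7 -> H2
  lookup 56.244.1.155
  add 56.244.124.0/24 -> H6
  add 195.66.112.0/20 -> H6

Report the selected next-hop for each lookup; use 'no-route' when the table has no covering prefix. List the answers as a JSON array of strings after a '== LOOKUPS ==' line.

Trace:
  + 195.66.112.0/24 (H3) depth=24
  - 195.66.112.0/24 clear@24
  + 56.0.0.0/8 (H6) depth=8
  + 56.240.0.0/12 (H1) depth=12
  - 56.240.0.0/12 clear@12
  + 0.0.0.0/0 (H1) depth=0
  + 0.0.0.0/0 (H0) depth=0
  + 56.244.124.0/24 (H5) depth=24
  ? 56.244.124.183  path d0:H0→d1:-→d2:-→d3:-→d4:-→d5:-→d6:-→d7:-→d8:H6→d9:-→d10:-→d11:-→d12:-→d13:-→d14:-→d15:-→d16:-→d17:-→d18:-→d19:-→d20:-→d21:-→d22:-→d23:-→d24:H5  best=H5
  + 195.66.112.0/20 (H5) depth=20
  + 0.0.0.0/0 (H3) depth=0
  - 195.66.112.0/20 clear@20
  + 195.64.0.0/13 (H3) depth=13
  ? 195.64.0.39  path d0:H3→d1:-→d2:-→d3:-→d4:-→d5:-→d6:-→d7:-→d8:-→d9:-→d10:-→d11:-→d12:-→d13:H3→d14:-  best=H3
  + 195.66.112.0/24 (H3) depth=24
  - 195.64.0.0/13 clear@13
  - 0.0.0.0/0 clear@0
  + 56.244.96.0/19 (H6) depth=19
  ? 195.66.112.12  path d0:-→d1:-→d2:-→d3:-→d4:-→d5:-→d6:-→d7:-→d8:-→d9:-→d10:-→d11:-→d12:-→d13:-→d14:-→d15:-→d16:-→d17:-→d18:-→d19:-→d20:-→d21:-→d22:-→d23:-→d24:H3  best=H3
  + 56.244.124.0/24 (H7) depth=24
  ? 56.0.0.11  path d0:-→d1:-→d2:-→d3:-→d4:-→d5:-→d6:-→d7:-→d8:H6  best=H6
  - 56.244.96.0/19 clear@19
  + 56.244.0.0/16 (H3) depth=16
  ? 195.66.112.0  path d0:-→d1:-→d2:-→d3:-→d4:-→d5:-→d6:-→d7:-→d8:-→d9:-→d10:-→d11:-→d12:-→d13:-→d14:-→d15:-→d16:-→d17:-→d18:-→d19:-→d20:-→d21:-→d22:-→d23:-→d24:H3  best=H3
  + 56.240.0.0/12 (H3) depth=12
  ? 56.244.124.7  path d0:-→d1:-→d2:-→d3:-→d4:-→d5:-→d6:-→d7:-→d8:H6→d9:-→d10:-→d11:-→d12:H3→d13:-→d14:-→d15:-→d16:H3→d17:-→d18:-→d19:-→d20:-→d21:-→d22:-→d23:-→d24:H7  best=H7
  + 195.66.112.165/32 (H3) depth=32
  + 56.244.112.0/20 (H3) depth=20
  ? 56.4.17.57  path d0:-→d1:-→d2:-→d3:-→d4:-→d5:-→d6:-→d7:-→d8:H6  best=H6
  + 56.244.124.13/32 (H1) depth=32
  + 195.66.112.165/32 (H0) depth=32
  + 195.66.112.165/32 (H4) depth=32
  + 56.0.0.0/8 (H5) depth=8
  + 195.64.0.0/11 (H7) depth=11
  + 195.66.0.0/16 (H5) depth=16
  + 194.0.0.0/7 (H2) depth=7
  ? 56.244.1.155  path d0:-→d1:-→d2:-→d3:-→d4:-→d5:-→d6:-→d7:-→d8:H5→d9:-→d10:-→d11:-→d12:H3→d13:-→d14:-→d15:-→d16:H3→d17:-  best=H3
  + 56.244.124.0/24 (H6) depth=24
  + 195.66.112.0/20 (H6) depth=20

== LOOKUPS ==
["H5","H3","H3","H6","H3","H7","H6","H3"]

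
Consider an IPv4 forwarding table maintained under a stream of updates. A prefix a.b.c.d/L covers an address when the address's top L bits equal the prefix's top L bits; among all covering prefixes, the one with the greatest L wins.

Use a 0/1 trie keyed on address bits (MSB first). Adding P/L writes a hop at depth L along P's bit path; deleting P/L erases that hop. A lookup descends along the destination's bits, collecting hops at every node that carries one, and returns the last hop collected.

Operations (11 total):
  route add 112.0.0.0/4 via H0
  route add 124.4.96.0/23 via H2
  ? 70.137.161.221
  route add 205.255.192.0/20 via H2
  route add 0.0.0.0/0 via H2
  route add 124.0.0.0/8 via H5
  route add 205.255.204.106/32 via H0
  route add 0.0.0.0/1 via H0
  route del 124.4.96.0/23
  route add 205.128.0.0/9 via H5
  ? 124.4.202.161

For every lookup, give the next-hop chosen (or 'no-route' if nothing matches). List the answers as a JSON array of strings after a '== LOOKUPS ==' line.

Trace:
  add 112.0.0.0/4 -> H0 at depth 4
  add 124.4.96.0/23 -> H2 at depth 23
  Q 70.137.161.221: descend 01 ; hops seen [∅] ; pick no-route
  add 205.255.192.0/20 -> H2 at depth 20
  add 0.0.0.0/0 -> H2 at depth 0
  add 124.0.0.0/8 -> H5 at depth 8
  add 205.255.204.106/32 -> H0 at depth 32
  add 0.0.0.0/1 -> H0 at depth 1
  del 124.4.96.0/23 (clear depth 23)
  add 205.128.0.0/9 -> H5 at depth 9
  Q 124.4.202.161: descend 0111110000000100 ; hops seen [H2,H0,H0,H5] ; pick H5

== LOOKUPS ==
["no-route","H5"]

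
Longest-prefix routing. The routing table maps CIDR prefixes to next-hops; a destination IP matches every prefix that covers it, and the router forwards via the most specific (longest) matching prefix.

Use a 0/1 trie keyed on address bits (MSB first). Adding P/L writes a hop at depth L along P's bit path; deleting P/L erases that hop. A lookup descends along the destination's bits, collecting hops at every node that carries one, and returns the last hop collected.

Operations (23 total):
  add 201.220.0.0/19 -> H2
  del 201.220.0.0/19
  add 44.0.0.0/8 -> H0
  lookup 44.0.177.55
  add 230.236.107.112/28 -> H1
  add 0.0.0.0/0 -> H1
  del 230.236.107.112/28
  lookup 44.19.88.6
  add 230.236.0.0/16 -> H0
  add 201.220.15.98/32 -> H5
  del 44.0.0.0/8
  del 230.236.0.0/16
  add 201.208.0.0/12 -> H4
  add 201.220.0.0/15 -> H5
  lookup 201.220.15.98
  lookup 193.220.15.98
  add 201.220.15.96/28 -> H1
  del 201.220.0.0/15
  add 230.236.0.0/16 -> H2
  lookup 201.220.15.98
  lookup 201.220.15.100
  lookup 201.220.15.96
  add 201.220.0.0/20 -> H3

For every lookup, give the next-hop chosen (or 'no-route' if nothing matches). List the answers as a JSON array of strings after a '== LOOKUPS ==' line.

Apply in order:
  add 201.220.0.0/19 -> H2 at depth 19
  - 201.220.0.0/19 clear@19
  add 44.0.0.0/8 -> H0 at depth 8
  ? 44.0.177.55  path d0:-→d1:-→d2:-→d3:-→d4:-→d5:-→d6:-→d7:-→d8:H0  best=H0
  add 230.236.107.112/28 -> H1 at depth 28
  add 0.0.0.0/0 -> H1 at depth 0
  - 230.236.107.112/28 clear@28
  ? 44.19.88.6  path d0:H1→d1:-→d2:-→d3:-→d4:-→d5:-→d6:-→d7:-→d8:H0  best=H0
  add 230.236.0.0/16 -> H0 at depth 16
  add 201.220.15.98/32 -> H5 at depth 32
  - 44.0.0.0/8 clear@8
  - 230.236.0.0/16 clear@16
  add 201.208.0.0/12 -> H4 at depth 12
  add 201.220.0.0/15 -> H5 at depth 15
  ? 201.220.15.98  path d0:H1→d1:-→d2:-→d3:-→d4:-→d5:-→d6:-→d7:-→d8:-→d9:-→d10:-→d11:-→d12:H4→d13:-→d14:-→d15:H5→d16:-→d17:-→d18:-→d19:-→d20:-→d21:-→d22:-→d23:-→d24:-→d25:-→d26:-→d27:-→d28:-→d29:-→d30:-→d31:-→d32:H5  best=H5
  ? 193.220.15.98  path d0:H1→d1:-→d2:-→d3:-→d4:-  best=H1
  add 201.220.15.96/28 -> H1 at depth 28
  - 201.220.0.0/15 clear@15
  add 230.236.0.0/16 -> H2 at depth 16
  ? 201.220.15.98  path d0:H1→d1:-→d2:-→d3:-→d4:-→d5:-→d6:-→d7:-→d8:-→d9:-→d10:-→d11:-→d12:H4→d13:-→d14:-→d15:-→d16:-→d17:-→d18:-→d19:-→d20:-→d21:-→d22:-→d23:-→d24:-→d25:-→d26:-→d27:-→d28:H1→d29:-→d30:-→d31:-→d32:H5  best=H5
  ? 201.220.15.100  path d0:H1→d1:-→d2:-→d3:-→d4:-→d5:-→d6:-→d7:-→d8:-→d9:-→d10:-→d11:-→d12:H4→d13:-→d14:-→d15:-→d16:-→d17:-→d18:-→d19:-→d20:-→d21:-→d22:-→d23:-→d24:-→d25:-→d26:-→d27:-→d28:H1→d29:-  best=H1
  ? 201.220.15.96  path d0:H1→d1:-→d2:-→d3:-→d4:-→d5:-→d6:-→d7:-→d8:-→d9:-→d10:-→d11:-→d12:H4→d13:-→d14:-→d15:-→d16:-→d17:-→d18:-→d19:-→d20:-→d21:-→d22:-→d23:-→d24:-→d25:-→d26:-→d27:-→d28:H1→d29:-→d30:-  best=H1
  add 201.220.0.0/20 -> H3 at depth 20

== LOOKUPS ==
["H0","H0","H5","H1","H5","H1","H1"]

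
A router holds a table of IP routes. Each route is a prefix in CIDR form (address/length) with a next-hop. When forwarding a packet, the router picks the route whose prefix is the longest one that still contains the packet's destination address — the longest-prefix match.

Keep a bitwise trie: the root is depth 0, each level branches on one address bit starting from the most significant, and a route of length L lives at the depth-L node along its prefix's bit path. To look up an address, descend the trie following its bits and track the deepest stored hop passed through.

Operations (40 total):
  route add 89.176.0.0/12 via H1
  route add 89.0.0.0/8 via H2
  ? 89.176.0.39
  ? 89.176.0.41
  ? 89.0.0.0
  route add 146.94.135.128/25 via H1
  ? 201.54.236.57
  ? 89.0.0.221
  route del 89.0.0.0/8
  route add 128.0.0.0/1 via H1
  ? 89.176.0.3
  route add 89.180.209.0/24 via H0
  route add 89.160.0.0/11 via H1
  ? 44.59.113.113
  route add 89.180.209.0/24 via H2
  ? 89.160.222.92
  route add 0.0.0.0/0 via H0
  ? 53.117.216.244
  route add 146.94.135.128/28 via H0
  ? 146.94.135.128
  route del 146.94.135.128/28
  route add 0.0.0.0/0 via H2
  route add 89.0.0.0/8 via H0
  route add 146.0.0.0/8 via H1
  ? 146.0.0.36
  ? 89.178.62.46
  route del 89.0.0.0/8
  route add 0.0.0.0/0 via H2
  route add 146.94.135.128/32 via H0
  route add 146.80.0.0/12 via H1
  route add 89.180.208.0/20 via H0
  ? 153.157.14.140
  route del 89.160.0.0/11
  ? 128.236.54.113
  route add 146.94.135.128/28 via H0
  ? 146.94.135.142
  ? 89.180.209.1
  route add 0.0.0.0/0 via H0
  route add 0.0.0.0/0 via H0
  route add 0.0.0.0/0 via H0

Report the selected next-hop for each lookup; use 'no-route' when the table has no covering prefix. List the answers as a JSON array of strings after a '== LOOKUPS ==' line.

Process each operation:
  add 89.176.0.0/12 -> H1 at depth 12
  add 89.0.0.0/8 -> H2 at depth 8
  Q 89.176.0.39: descend 010110011011 ; hops seen [H2,H1] ; pick H1
  Q 89.176.0.41: descend 010110011011 ; hops seen [H2,H1] ; pick H1
  Q 89.0.0.0: descend 01011001 ; hops seen [H2] ; pick H2
  add 146.94.135.128/25 -> H1 at depth 25
  Q 201.54.236.57: descend 1 ; hops seen [∅] ; pick no-route
  Q 89.0.0.221: descend 01011001 ; hops seen [H2] ; pick H2
  del 89.0.0.0/8 (clear depth 8)
  add 128.0.0.0/1 -> H1 at depth 1
  Q 89.176.0.3: descend 010110011011 ; hops seen [H1] ; pick H1
  add 89.180.209.0/24 -> H0 at depth 24
  add 89.160.0.0/11 -> H1 at depth 11
  Q 44.59.113.113: descend 0 ; hops seen [∅] ; pick no-route
  add 89.180.209.0/24 -> H2 at depth 24
  Q 89.160.222.92: descend 01011001101 ; hops seen [H1] ; pick H1
  add 0.0.0.0/0 -> H0 at depth 0
  Q 53.117.216.244: descend 0 ; hops seen [H0] ; pick H0
  add 146.94.135.128/28 -> H0 at depth 28
  Q 146.94.135.128: descend 1001001001011110100001111000 ; hops seen [H0,H1,H1,H0] ; pick H0
  del 146.94.135.128/28 (clear depth 28)
  add 0.0.0.0/0 -> H2 at depth 0
  add 89.0.0.0/8 -> H0 at depth 8
  add 146.0.0.0/8 -> H1 at depth 8
  Q 146.0.0.36: descend 100100100 ; hops seen [H2,H1,H1] ; pick H1
  Q 89.178.62.46: descend 0101100110110 ; hops seen [H2,H0,H1,H1] ; pick H1
  del 89.0.0.0/8 (clear depth 8)
  add 0.0.0.0/0 -> H2 at depth 0
  add 146.94.135.128/32 -> H0 at depth 32
  add 146.80.0.0/12 -> H1 at depth 12
  add 89.180.208.0/20 -> H0 at depth 20
  Q 153.157.14.140: descend 1001 ; hops seen [H2,H1] ; pick H1
  del 89.160.0.0/11 (clear depth 11)
  Q 128.236.54.113: descend 100 ; hops seen [H2,H1] ; pick H1
  add 146.94.135.128/28 -> H0 at depth 28
  Q 146.94.135.142: descend 1001001001011110100001111000 ; hops seen [H2,H1,H1,H1,H1,H0] ; pick H0
  Q 89.180.209.1: descend 010110011011010011010001 ; hops seen [H2,H1,H0,H2] ; pick H2
  add 0.0.0.0/0 -> H0 at depth 0
  add 0.0.0.0/0 -> H0 at depth 0
  add 0.0.0.0/0 -> H0 at depth 0

== LOOKUPS ==
["H1","H1","H2","no-route","H2","H1","no-route","H1","H0","H0","H1","H1","H1","H1","H0","H2"]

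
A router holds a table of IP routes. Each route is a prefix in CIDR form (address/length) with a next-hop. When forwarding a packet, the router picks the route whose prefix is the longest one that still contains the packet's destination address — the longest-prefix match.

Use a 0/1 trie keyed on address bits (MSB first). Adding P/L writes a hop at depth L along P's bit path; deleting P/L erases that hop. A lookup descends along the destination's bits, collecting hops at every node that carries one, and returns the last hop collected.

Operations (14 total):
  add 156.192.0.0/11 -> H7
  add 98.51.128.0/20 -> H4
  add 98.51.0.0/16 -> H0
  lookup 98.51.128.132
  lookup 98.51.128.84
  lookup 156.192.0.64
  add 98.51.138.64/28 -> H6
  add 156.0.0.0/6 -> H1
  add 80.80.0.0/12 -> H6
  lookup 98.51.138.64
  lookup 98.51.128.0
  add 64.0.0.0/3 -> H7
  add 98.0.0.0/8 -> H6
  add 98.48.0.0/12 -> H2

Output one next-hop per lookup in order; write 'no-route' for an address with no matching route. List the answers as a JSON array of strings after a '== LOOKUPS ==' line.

Apply in order:
  add 156.192.0.0/11 -> H7 at depth 11
  add 98.51.128.0/20 -> H4 at depth 20
  add 98.51.0.0/16 -> H0 at depth 16
  Q 98.51.128.132: descend 01100010001100111000 ; hops seen [H0,H4] ; pick H4
  Q 98.51.128.84: descend 01100010001100111000 ; hops seen [H0,H4] ; pick H4
  Q 156.192.0.64: descend 10011100110 ; hops seen [H7] ; pick H7
  add 98.51.138.64/28 -> H6 at depth 28
  add 156.0.0.0/6 -> H1 at depth 6
  add 80.80.0.0/12 -> H6 at depth 12
  Q 98.51.138.64: descend 0110001000110011100010100100 ; hops seen [H0,H4,H6] ; pick H6
  Q 98.51.128.0: descend 01100010001100111000 ; hops seen [H0,H4] ; pick H4
  add 64.0.0.0/3 -> H7 at depth 3
  add 98.0.0.0/8 -> H6 at depth 8
  add 98.48.0.0/12 -> H2 at depth 12

== LOOKUPS ==
["H4","H4","H7","H6","H4"]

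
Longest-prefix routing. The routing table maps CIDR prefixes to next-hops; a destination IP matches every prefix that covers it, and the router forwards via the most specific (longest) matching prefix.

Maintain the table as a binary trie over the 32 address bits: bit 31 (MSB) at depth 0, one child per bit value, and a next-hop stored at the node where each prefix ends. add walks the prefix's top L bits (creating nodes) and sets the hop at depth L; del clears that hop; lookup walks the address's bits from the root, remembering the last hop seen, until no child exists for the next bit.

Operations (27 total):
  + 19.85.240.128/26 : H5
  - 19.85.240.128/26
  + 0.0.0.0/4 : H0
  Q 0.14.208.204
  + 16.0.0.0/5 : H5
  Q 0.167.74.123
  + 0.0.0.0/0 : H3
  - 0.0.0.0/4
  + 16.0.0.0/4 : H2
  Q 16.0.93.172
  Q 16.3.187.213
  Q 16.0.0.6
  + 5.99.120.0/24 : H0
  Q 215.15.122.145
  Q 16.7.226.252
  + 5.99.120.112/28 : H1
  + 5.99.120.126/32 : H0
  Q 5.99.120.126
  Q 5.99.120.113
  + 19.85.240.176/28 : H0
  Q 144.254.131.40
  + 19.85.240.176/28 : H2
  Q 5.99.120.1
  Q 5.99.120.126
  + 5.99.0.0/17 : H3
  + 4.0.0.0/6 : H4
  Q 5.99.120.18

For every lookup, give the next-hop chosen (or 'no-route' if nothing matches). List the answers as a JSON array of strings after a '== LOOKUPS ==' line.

Trace:
  add 19.85.240.128/26 -> H5 at depth 26
  del 19.85.240.128/26 (clear depth 26)
  add 0.0.0.0/4 -> H0 at depth 4
  ? 0.14.208.204  path d0:-→d1:-→d2:-→d3:-→d4:H0  best=H0
  add 16.0.0.0/5 -> H5 at depth 5
  ? 0.167.74.123  path d0:-→d1:-→d2:-→d3:-→d4:H0  best=H0
  add 0.0.0.0/0 -> H3 at depth 0
  del 0.0.0.0/4 (clear depth 4)
  add 16.0.0.0/4 -> H2 at depth 4
  ? 16.0.93.172  path d0:H3→d1:-→d2:-→d3:-→d4:H2→d5:H5→d6:-  best=H5
  ? 16.3.187.213  path d0:H3→d1:-→d2:-→d3:-→d4:H2→d5:H5→d6:-  best=H5
  ? 16.0.0.6  path d0:H3→d1:-→d2:-→d3:-→d4:H2→d5:H5→d6:-  best=H5
  add 5.99.120.0/24 -> H0 at depth 24
  ? 215.15.122.145  path d0:H3  best=H3
  ? 16.7.226.252  path d0:H3→d1:-→d2:-→d3:-→d4:H2→d5:H5→d6:-  best=H5
  add 5.99.120.112/28 -> H1 at depth 28
  add 5.99.120.126/32 -> H0 at depth 32
  ? 5.99.120.126  path d0:H3→d1:-→d2:-→d3:-→d4:-→d5:-→d6:-→d7:-→d8:-→d9:-→d10:-→d11:-→d12:-→d13:-→d14:-→d15:-→d16:-→d17:-→d18:-→d19:-→d20:-→d21:-→d22:-→d23:-→d24:H0→d25:-→d26:-→d27:-→d28:H1→d29:-→d30:-→d31:-→d32:H0  best=H0
  ? 5.99.120.113  path d0:H3→d1:-→d2:-→d3:-→d4:-→d5:-→d6:-→d7:-→d8:-→d9:-→d10:-→d11:-→d12:-→d13:-→d14:-→d15:-→d16:-→d17:-→d18:-→d19:-→d20:-→d21:-→d22:-→d23:-→d24:H0→d25:-→d26:-→d27:-→d28:H1  best=H1
  add 19.85.240.176/28 -> H0 at depth 28
  ? 144.254.131.40  path d0:H3  best=H3
  add 19.85.240.176/28 -> H2 at depth 28
  ? 5.99.120.1  path d0:H3→d1:-→d2:-→d3:-→d4:-→d5:-→d6:-→d7:-→d8:-→d9:-→d10:-→d11:-→d12:-→d13:-→d14:-→d15:-→d16:-→d17:-→d18:-→d19:-→d20:-→d21:-→d22:-→d23:-→d24:H0→d25:-  best=H0
  ? 5.99.120.126  path d0:H3→d1:-→d2:-→d3:-→d4:-→d5:-→d6:-→d7:-→d8:-→d9:-→d10:-→d11:-→d12:-→d13:-→d14:-→d15:-→d16:-→d17:-→d18:-→d19:-→d20:-→d21:-→d22:-→d23:-→d24:H0→d25:-→d26:-→d27:-→d28:H1→d29:-→d30:-→d31:-→d32:H0  best=H0
  add 5.99.0.0/17 -> H3 at depth 17
  add 4.0.0.0/6 -> H4 at depth 6
  ? 5.99.120.18  path d0:H3→d1:-→d2:-→d3:-→d4:-→d5:-→d6:H4→d7:-→d8:-→d9:-→d10:-→d11:-→d12:-→d13:-→d14:-→d15:-→d16:-→d17:H3→d18:-→d19:-→d20:-→d21:-→d22:-→d23:-→d24:H0→d25:-  best=H0

== LOOKUPS ==
["H0","H0","H5","H5","H5","H3","H5","H0","H1","H3","H0","H0","H0"]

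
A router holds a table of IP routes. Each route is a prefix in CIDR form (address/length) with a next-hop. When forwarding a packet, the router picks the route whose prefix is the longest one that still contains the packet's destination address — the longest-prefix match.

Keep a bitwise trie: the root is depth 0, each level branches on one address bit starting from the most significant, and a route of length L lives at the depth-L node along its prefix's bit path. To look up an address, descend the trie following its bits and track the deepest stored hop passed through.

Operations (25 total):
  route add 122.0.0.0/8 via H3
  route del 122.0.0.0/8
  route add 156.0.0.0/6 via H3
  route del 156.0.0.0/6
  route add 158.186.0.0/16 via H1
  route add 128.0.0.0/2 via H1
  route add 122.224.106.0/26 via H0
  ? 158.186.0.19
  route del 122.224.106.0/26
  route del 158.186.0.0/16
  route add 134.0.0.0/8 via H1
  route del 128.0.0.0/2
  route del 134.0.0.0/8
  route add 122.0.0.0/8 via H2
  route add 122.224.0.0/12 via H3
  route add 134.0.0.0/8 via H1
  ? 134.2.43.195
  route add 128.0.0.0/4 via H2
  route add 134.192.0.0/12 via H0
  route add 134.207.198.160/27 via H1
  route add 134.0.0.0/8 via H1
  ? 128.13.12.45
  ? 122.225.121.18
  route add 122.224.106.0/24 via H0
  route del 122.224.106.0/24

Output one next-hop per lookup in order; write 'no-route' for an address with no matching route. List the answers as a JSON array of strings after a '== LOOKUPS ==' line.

Trace:
  + 122.0.0.0/8 (H3) depth=8
  - 122.0.0.0/8 clear@8
  + 156.0.0.0/6 (H3) depth=6
  - 156.0.0.0/6 clear@6
  + 158.186.0.0/16 (H1) depth=16
  + 128.0.0.0/2 (H1) depth=2
  + 122.224.106.0/26 (H0) depth=26
  ? 158.186.0.19  path d0:-→d1:-→d2:H1→d3:-→d4:-→d5:-→d6:-→d7:-→d8:-→d9:-→d10:-→d11:-→d12:-→d13:-→d14:-→d15:-→d16:H1  best=H1
  - 122.224.106.0/26 clear@26
  - 158.186.0.0/16 clear@16
  + 134.0.0.0/8 (H1) depth=8
  - 128.0.0.0/2 clear@2
  - 134.0.0.0/8 clear@8
  + 122.0.0.0/8 (H2) depth=8
  + 122.224.0.0/12 (H3) depth=12
  + 134.0.0.0/8 (H1) depth=8
  ? 134.2.43.195  path d0:-→d1:-→d2:-→d3:-→d4:-→d5:-→d6:-→d7:-→d8:H1  best=H1
  + 128.0.0.0/4 (H2) depth=4
  + 134.192.0.0/12 (H0) depth=12
  + 134.207.198.160/27 (H1) depth=27
  + 134.0.0.0/8 (H1) depth=8
  ? 128.13.12.45  path d0:-→d1:-→d2:-→d3:-→d4:H2→d5:-  best=H2
  ? 122.225.121.18  path d0:-→d1:-→d2:-→d3:-→d4:-→d5:-→d6:-→d7:-→d8:H2→d9:-→d10:-→d11:-→d12:H3→d13:-→d14:-→d15:-  best=H3
  + 122.224.106.0/24 (H0) depth=24
  - 122.224.106.0/24 clear@24

== LOOKUPS ==
["H1","H1","H2","H3"]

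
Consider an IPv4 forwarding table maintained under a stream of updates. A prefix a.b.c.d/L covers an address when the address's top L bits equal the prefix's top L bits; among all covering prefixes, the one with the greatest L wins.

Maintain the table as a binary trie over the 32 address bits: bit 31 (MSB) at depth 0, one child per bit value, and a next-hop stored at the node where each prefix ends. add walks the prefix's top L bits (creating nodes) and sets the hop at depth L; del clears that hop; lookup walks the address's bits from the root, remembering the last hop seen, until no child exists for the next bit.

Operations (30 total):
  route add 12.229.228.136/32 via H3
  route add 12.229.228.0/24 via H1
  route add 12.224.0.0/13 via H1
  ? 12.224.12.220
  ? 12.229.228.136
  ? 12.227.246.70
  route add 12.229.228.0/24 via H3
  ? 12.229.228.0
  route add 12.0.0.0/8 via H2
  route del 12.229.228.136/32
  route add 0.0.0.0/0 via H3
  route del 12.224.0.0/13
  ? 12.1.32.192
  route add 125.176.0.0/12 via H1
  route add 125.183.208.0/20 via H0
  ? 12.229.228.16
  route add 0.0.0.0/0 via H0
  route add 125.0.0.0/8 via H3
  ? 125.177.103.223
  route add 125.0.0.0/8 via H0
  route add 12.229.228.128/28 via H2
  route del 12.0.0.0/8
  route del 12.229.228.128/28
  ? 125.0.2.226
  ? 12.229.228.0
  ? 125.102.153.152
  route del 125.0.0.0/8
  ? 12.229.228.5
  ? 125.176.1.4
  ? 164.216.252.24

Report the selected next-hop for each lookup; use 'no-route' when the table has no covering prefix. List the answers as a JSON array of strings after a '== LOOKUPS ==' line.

Apply in order:
  add 12.229.228.136/32 -> H3 at depth 32
  add 12.229.228.0/24 -> H1 at depth 24
  add 12.224.0.0/13 -> H1 at depth 13
  lookup 12.224.12.220: bits 0000110011100 walk d0:-→d1:-→d2:-→d3:-→d4:-→d5:-→d6:-→d7:-→d8:-→d9:-→d10:-→d11:-→d12:-→d13:H1 -> H1
  lookup 12.229.228.136: bits 00001100111001011110010010001000 walk d0:-→d1:-→d2:-→d3:-→d4:-→d5:-→d6:-→d7:-→d8:-→d9:-→d10:-→d11:-→d12:-→d13:H1→d14:-→d15:-→d16:-→d17:-→d18:-→d19:-→d20:-→d21:-→d22:-→d23:-→d24:H1→d25:-→d26:-→d27:-→d28:-→d29:-→d30:-→d31:-→d32:H3 -> H3
  lookup 12.227.246.70: bits 0000110011100 walk d0:-→d1:-→d2:-→d3:-→d4:-→d5:-→d6:-→d7:-→d8:-→d9:-→d10:-→d11:-→d12:-→d13:H1 -> H1
  add 12.229.228.0/24 -> H3 at depth 24
  lookup 12.229.228.0: bits 000011001110010111100100 walk d0:-→d1:-→d2:-→d3:-→d4:-→d5:-→d6:-→d7:-→d8:-→d9:-→d10:-→d11:-→d12:-→d13:H1→d14:-→d15:-→d16:-→d17:-→d18:-→d19:-→d20:-→d21:-→d22:-→d23:-→d24:H3 -> H3
  add 12.0.0.0/8 -> H2 at depth 8
  - 12.229.228.136/32 clear@32
  add 0.0.0.0/0 -> H3 at depth 0
  - 12.224.0.0/13 clear@13
  lookup 12.1.32.192: bits 00001100 walk d0:H3→d1:-→d2:-→d3:-→d4:-→d5:-→d6:-→d7:-→d8:H2 -> H2
  add 125.176.0.0/12 -> H1 at depth 12
  add 125.183.208.0/20 -> H0 at depth 20
  lookup 12.229.228.16: bits 000011001110010111100100 walk d0:H3→d1:-→d2:-→d3:-→d4:-→d5:-→d6:-→d7:-→d8:H2→d9:-→d10:-→d11:-→d12:-→d13:-→d14:-→d15:-→d16:-→d17:-→d18:-→d19:-→d20:-→d21:-→d22:-→d23:-→d24:H3 -> H3
  add 0.0.0.0/0 -> H0 at depth 0
  add 125.0.0.0/8 -> H3 at depth 8
  lookup 125.177.103.223: bits 0111110110110 walk d0:H0→d1:-→d2:-→d3:-→d4:-→d5:-→d6:-→d7:-→d8:H3→d9:-→d10:-→d11:-→d12:H1→d13:- -> H1
  add 125.0.0.0/8 -> H0 at depth 8
  add 12.229.228.128/28 -> H2 at depth 28
  - 12.0.0.0/8 clear@8
  - 12.229.228.128/28 clear@28
  lookup 125.0.2.226: bits 01111101 walk d0:H0→d1:-→d2:-→d3:-→d4:-→d5:-→d6:-→d7:-→d8:H0 -> H0
  lookup 12.229.228.0: bits 000011001110010111100100 walk d0:H0→d1:-→d2:-→d3:-→d4:-→d5:-→d6:-→d7:-→d8:-→d9:-→d10:-→d11:-→d12:-→d13:-→d14:-→d15:-→d16:-→d17:-→d18:-→d19:-→d20:-→d21:-→d22:-→d23:-→d24:H3 -> H3
  lookup 125.102.153.152: bits 01111101 walk d0:H0→d1:-→d2:-→d3:-→d4:-→d5:-→d6:-→d7:-→d8:H0 -> H0
  - 125.0.0.0/8 clear@8
  lookup 12.229.228.5: bits 000011001110010111100100 walk d0:H0→d1:-→d2:-→d3:-→d4:-→d5:-→d6:-→d7:-→d8:-→d9:-→d10:-→d11:-→d12:-→d13:-→d14:-→d15:-→d16:-→d17:-→d18:-→d19:-→d20:-→d21:-→d22:-→d23:-→d24:H3 -> H3
  lookup 125.176.1.4: bits 0111110110110 walk d0:H0→d1:-→d2:-→d3:-→d4:-→d5:-→d6:-→d7:-→d8:-→d9:-→d10:-→d11:-→d12:H1→d13:- -> H1
  lookup 164.216.252.24: bits ε walk d0:H0 -> H0

== LOOKUPS ==
["H1","H3","H1","H3","H2","H3","H1","H0","H3","H0","H3","H1","H0"]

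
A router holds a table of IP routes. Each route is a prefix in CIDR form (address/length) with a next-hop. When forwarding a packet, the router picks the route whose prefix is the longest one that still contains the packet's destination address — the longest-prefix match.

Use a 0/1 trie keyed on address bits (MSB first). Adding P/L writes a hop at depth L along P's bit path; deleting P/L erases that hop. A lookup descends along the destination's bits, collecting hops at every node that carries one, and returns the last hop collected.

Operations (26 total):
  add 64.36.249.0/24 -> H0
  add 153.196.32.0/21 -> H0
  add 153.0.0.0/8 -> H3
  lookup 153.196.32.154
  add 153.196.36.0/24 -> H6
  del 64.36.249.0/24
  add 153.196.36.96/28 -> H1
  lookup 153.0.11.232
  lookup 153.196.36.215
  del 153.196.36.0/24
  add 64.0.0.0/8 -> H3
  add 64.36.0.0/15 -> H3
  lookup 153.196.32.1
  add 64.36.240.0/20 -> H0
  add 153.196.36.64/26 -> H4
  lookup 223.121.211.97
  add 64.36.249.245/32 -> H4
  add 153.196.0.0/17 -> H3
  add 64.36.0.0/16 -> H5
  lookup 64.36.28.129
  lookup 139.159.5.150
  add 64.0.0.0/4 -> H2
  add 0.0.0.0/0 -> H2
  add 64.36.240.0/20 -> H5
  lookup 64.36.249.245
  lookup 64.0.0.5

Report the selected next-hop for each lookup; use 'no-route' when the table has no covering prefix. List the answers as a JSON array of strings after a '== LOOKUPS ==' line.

Apply in order:
  add 64.36.249.0/24 -> H0 at depth 24
  add 153.196.32.0/21 -> H0 at depth 21
  add 153.0.0.0/8 -> H3 at depth 8
  Q 153.196.32.154: descend 100110011100010000100 ; hops seen [H3,H0] ; pick H0
  add 153.196.36.0/24 -> H6 at depth 24
  del 64.36.249.0/24 (clear depth 24)
  add 153.196.36.96/28 -> H1 at depth 28
  Q 153.0.11.232: descend 10011001 ; hops seen [H3] ; pick H3
  Q 153.196.36.215: descend 100110011100010000100100 ; hops seen [H3,H0,H6] ; pick H6
  del 153.196.36.0/24 (clear depth 24)
  add 64.0.0.0/8 -> H3 at depth 8
  add 64.36.0.0/15 -> H3 at depth 15
  Q 153.196.32.1: descend 100110011100010000100 ; hops seen [H3,H0] ; pick H0
  add 64.36.240.0/20 -> H0 at depth 20
  add 153.196.36.64/26 -> H4 at depth 26
  Q 223.121.211.97: descend 1 ; hops seen [∅] ; pick no-route
  add 64.36.249.245/32 -> H4 at depth 32
  add 153.196.0.0/17 -> H3 at depth 17
  add 64.36.0.0/16 -> H5 at depth 16
  Q 64.36.28.129: descend 0100000000100100 ; hops seen [H3,H3,H5] ; pick H5
  Q 139.159.5.150: descend 100 ; hops seen [∅] ; pick no-route
  add 64.0.0.0/4 -> H2 at depth 4
  add 0.0.0.0/0 -> H2 at depth 0
  add 64.36.240.0/20 -> H5 at depth 20
  Q 64.36.249.245: descend 01000000001001001111100111110101 ; hops seen [H2,H2,H3,H3,H5,H5,H4] ; pick H4
  Q 64.0.0.5: descend 0100000000 ; hops seen [H2,H2,H3] ; pick H3

== LOOKUPS ==
["H0","H3","H6","H0","no-route","H5","no-route","H4","H3"]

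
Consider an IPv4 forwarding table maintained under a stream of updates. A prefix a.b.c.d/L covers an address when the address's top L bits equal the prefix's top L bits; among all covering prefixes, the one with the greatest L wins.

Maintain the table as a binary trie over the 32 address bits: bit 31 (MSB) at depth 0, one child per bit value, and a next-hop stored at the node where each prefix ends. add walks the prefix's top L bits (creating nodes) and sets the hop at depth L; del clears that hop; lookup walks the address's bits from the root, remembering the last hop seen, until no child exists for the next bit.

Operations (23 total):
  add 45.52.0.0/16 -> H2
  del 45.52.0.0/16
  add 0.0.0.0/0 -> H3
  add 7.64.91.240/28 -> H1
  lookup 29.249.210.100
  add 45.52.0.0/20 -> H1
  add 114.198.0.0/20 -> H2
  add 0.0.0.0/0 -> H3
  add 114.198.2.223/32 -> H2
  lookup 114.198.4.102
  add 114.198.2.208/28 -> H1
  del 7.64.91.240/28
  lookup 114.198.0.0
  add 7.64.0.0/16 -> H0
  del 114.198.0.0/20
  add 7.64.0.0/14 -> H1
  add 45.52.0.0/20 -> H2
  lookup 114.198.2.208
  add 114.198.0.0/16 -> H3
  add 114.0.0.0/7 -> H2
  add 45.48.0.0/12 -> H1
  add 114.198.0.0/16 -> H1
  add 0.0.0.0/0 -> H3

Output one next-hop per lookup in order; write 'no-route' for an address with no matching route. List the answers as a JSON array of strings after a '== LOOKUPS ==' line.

Trace:
  add 45.52.0.0/16 -> H2 at depth 16
  - 45.52.0.0/16 clear@16
  add 0.0.0.0/0 -> H3 at depth 0
  add 7.64.91.240/28 -> H1 at depth 28
  lookup 29.249.210.100: bits 000 walk d0:H3→d1:-→d2:-→d3:- -> H3
  add 45.52.0.0/20 -> H1 at depth 20
  add 114.198.0.0/20 -> H2 at depth 20
  add 0.0.0.0/0 -> H3 at depth 0
  add 114.198.2.223/32 -> H2 at depth 32
  lookup 114.198.4.102: bits 011100101100011000000 walk d0:H3→d1:-→d2:-→d3:-→d4:-→d5:-→d6:-→d7:-→d8:-→d9:-→d10:-→d11:-→d12:-→d13:-→d14:-→d15:-→d16:-→d17:-→d18:-→d19:-→d20:H2→d21:- -> H2
  add 114.198.2.208/28 -> H1 at depth 28
  - 7.64.91.240/28 clear@28
  lookup 114.198.0.0: bits 0111001011000110000000 walk d0:H3→d1:-→d2:-→d3:-→d4:-→d5:-→d6:-→d7:-→d8:-→d9:-→d10:-→d11:-→d12:-→d13:-→d14:-→d15:-→d16:-→d17:-→d18:-→d19:-→d20:H2→d21:-→d22:- -> H2
  add 7.64.0.0/16 -> H0 at depth 16
  - 114.198.0.0/20 clear@20
  add 7.64.0.0/14 -> H1 at depth 14
  add 45.52.0.0/20 -> H2 at depth 20
  lookup 114.198.2.208: bits 0111001011000110000000101101 walk d0:H3→d1:-→d2:-→d3:-→d4:-→d5:-→d6:-→d7:-→d8:-→d9:-→d10:-→d11:-→d12:-→d13:-→d14:-→d15:-→d16:-→d17:-→d18:-→d19:-→d20:-→d21:-→d22:-→d23:-→d24:-→d25:-→d26:-→d27:-→d28:H1 -> H1
  add 114.198.0.0/16 -> H3 at depth 16
  add 114.0.0.0/7 -> H2 at depth 7
  add 45.48.0.0/12 -> H1 at depth 12
  add 114.198.0.0/16 -> H1 at depth 16
  add 0.0.0.0/0 -> H3 at depth 0

== LOOKUPS ==
["H3","H2","H2","H1"]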